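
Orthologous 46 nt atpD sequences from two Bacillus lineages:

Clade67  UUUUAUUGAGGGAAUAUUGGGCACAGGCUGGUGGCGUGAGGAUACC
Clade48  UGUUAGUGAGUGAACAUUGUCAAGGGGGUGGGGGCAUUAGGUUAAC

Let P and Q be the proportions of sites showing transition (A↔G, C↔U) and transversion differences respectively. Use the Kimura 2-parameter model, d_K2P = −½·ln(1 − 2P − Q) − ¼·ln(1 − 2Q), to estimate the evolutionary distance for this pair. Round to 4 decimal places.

0.4326

Mismatches occur at site 2 (U→G, transversion), site 6 (U→G, transversion), site 11 (G→U, transversion), site 15 (U→C, transition), site 20 (G→U, transversion), site 21 (G→C, transversion), site 22 (C→A, transversion), site 24 (C→G, transversion), site 25 (A→G, transition), site 28 (C→G, transversion), site 32 (U→G, transversion), site 36 (G→A, transition), site 38 (G→U, transversion), site 42 (A→U, transversion), site 45 (C→A, transversion).
Of the 15 differences, 3 transitions and 12 transversions over 46 sites: P = 3/46 = 0.065217, Q = 12/46 = 0.260870.
d = −0.5·ln(0.608696) − 0.25·ln(0.478260) = −0.5·(-0.496436) − 0.25·(-0.737601) = 0.4326.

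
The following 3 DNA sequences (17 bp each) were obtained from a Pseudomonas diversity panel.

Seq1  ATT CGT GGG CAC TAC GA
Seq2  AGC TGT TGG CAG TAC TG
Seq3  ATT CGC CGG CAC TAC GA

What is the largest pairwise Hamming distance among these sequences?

Pairwise Hamming distances:
  Seq1 vs Seq2: 7
  Seq1 vs Seq3: 2
  Seq2 vs Seq3: 8
The largest is 8, between Seq2 and Seq3.

8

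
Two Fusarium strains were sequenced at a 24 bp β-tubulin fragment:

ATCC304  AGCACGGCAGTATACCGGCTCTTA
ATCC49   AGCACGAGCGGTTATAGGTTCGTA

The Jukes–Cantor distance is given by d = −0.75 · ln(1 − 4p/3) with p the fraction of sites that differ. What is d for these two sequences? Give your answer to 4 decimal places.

0.5199

Mismatches occur at site 7 (G↔A), site 8 (C↔G), site 9 (A↔C), site 11 (T↔G), site 12 (A↔T), site 15 (C↔T), site 16 (C↔A), site 19 (C↔T), site 22 (T↔G).
p = 9/24 = 0.375000.
d = −0.75 · ln(1 − (4/3)·0.375000) = −0.75 · ln(0.500000) = −0.75 · (-0.693147) = 0.5199.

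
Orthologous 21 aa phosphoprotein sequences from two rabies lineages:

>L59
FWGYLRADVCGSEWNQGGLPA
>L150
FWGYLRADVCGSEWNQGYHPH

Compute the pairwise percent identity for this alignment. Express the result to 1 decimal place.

Mismatches occur at site 18 (G/Y), site 19 (L/H), site 21 (A/H).
18 of the 21 sites match, so the percent identity is 18/21 × 100 = 85.7%.

85.7%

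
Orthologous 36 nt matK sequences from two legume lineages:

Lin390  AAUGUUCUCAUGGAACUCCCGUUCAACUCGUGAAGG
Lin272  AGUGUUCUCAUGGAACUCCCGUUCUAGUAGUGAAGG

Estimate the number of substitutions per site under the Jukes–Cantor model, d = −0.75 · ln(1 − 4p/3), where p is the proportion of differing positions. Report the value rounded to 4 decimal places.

0.1203

Differing sites — 2:A/G; 25:A/U; 27:C/G; 29:C/A.
p = 4/36 = 0.111111.
d = −0.75 · ln(1 − (4/3)·0.111111) = −0.75 · ln(0.851852) = −0.75 · (-0.160342) = 0.1203.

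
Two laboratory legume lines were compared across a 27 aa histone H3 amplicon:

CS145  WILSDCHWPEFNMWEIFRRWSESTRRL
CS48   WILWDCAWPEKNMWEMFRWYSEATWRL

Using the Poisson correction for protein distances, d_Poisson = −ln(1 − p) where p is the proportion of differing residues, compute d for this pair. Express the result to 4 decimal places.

The sequences differ at positions 4 (S/W), 7 (H/A), 11 (F/K), 16 (I/M), 19 (R/W), 20 (W/Y), 23 (S/A), 25 (R/W).
p = 8/27 = 0.296296.
d = −ln(1 − 0.296296) = −ln(0.703704) = 0.3514.

0.3514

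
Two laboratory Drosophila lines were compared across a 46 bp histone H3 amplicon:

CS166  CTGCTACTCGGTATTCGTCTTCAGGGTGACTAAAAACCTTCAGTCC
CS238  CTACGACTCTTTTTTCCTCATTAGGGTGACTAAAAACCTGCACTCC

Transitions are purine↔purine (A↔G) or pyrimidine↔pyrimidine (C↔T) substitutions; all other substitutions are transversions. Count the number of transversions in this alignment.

Mismatches occur at site 3 (G/A, transition), site 5 (T/G, transversion), site 10 (G/T, transversion), site 11 (G/T, transversion), site 13 (A/T, transversion), site 17 (G/C, transversion), site 20 (T/A, transversion), site 22 (C/T, transition), site 40 (T/G, transversion), site 43 (G/C, transversion).
Of the 10 differences, 2 transitions and 8 transversions, so the answer is 8.

8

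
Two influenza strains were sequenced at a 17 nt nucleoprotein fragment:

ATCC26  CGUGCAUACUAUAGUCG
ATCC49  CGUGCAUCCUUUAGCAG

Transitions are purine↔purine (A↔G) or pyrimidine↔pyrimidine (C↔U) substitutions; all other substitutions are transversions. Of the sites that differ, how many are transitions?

1

Differing sites — 8:A/C (Tv); 11:A/U (Tv); 15:U/C (Ti); 16:C/A (Tv).
Of the 4 differences, 1 transition and 3 transversions, so the answer is 1.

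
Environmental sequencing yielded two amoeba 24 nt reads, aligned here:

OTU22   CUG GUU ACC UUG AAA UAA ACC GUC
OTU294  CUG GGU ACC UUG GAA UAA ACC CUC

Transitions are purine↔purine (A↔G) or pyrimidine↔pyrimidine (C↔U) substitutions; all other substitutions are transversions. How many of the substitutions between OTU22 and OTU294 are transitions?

1

Differing sites — 5:U/G (Tv); 13:A/G (Ti); 22:G/C (Tv).
Of the 3 differences, 1 transition and 2 transversions, so the answer is 1.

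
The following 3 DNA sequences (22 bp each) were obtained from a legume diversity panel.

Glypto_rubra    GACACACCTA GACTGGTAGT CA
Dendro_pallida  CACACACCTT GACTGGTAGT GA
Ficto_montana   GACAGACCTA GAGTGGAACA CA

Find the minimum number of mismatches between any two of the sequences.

Pairwise Hamming distances:
  Glypto_rubra vs Dendro_pallida: 3
  Glypto_rubra vs Ficto_montana: 5
  Dendro_pallida vs Ficto_montana: 8
The smallest is 3, between Glypto_rubra and Dendro_pallida.

3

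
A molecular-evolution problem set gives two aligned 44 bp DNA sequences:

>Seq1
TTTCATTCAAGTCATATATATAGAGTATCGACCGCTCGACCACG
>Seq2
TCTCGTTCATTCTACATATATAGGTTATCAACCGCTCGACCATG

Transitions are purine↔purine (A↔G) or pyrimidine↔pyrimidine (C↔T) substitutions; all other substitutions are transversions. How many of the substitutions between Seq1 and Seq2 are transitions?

Differing sites — 2:T/C (Ti); 5:A/G (Ti); 10:A/T (Tv); 11:G/T (Tv); 12:T/C (Ti); 13:C/T (Ti); 15:T/C (Ti); 24:A/G (Ti); 25:G/T (Tv); 30:G/A (Ti); 43:C/T (Ti).
Of the 11 differences, 8 transitions and 3 transversions, so the answer is 8.

8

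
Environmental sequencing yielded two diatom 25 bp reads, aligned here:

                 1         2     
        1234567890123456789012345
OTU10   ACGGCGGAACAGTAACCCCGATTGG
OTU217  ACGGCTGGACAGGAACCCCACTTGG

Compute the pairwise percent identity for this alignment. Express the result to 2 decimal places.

80.00%

Mismatches occur at site 6 (G↔T), site 8 (A↔G), site 13 (T↔G), site 20 (G↔A), site 21 (A↔C).
20 of the 25 sites match, so the percent identity is 20/25 × 100 = 80.00%.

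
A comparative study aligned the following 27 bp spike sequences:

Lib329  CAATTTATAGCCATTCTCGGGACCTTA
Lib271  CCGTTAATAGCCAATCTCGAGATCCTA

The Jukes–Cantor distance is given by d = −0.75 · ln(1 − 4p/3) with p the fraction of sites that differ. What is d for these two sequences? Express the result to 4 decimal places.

0.3181

Differing sites — 2:A/C; 3:A/G; 6:T/A; 14:T/A; 20:G/A; 23:C/T; 25:T/C.
p = 7/27 = 0.259259.
d = −0.75 · ln(1 − (4/3)·0.259259) = −0.75 · ln(0.654321) = −0.75 · (-0.424157) = 0.3181.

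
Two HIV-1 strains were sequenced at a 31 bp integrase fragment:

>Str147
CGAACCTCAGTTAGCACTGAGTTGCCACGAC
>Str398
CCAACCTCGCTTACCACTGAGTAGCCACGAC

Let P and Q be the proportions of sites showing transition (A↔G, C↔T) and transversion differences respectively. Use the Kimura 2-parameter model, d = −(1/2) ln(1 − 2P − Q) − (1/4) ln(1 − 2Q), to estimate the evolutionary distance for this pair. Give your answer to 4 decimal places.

Mismatches occur at site 2 (G→C, transversion), site 9 (A→G, transition), site 10 (G→C, transversion), site 14 (G→C, transversion), site 23 (T→A, transversion).
Of the 5 differences, 1 transition and 4 transversions over 31 sites: P = 1/31 = 0.032258, Q = 4/31 = 0.129032.
d = −0.5·ln(0.806452) − 0.25·ln(0.741936) = −0.5·(-0.215111) − 0.25·(-0.298492) = 0.1822.

0.1822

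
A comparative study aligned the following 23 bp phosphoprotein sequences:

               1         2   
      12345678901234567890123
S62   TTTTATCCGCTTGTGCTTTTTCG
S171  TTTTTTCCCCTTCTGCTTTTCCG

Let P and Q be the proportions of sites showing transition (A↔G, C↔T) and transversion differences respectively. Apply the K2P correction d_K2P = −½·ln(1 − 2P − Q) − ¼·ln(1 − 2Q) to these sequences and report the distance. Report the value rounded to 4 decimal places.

The sequences differ at positions 5 (A/T, transversion), 9 (G/C, transversion), 13 (G/C, transversion), 21 (T/C, transition).
Of the 4 differences, 1 transition and 3 transversions over 23 sites: P = 1/23 = 0.043478, Q = 3/23 = 0.130435.
d = −0.5·ln(0.782609) − 0.25·ln(0.739130) = −0.5·(-0.245122) − 0.25·(-0.302281) = 0.1981.

0.1981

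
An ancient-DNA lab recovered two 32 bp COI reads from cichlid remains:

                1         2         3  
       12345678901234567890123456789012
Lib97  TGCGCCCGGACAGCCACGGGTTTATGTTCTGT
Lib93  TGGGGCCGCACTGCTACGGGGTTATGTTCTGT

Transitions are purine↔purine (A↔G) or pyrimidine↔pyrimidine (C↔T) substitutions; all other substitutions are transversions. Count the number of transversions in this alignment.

The sequences differ at positions 3 (C/G, transversion), 5 (C/G, transversion), 9 (G/C, transversion), 12 (A/T, transversion), 15 (C/T, transition), 21 (T/G, transversion).
Of the 6 differences, 1 transition and 5 transversions, so the answer is 5.

5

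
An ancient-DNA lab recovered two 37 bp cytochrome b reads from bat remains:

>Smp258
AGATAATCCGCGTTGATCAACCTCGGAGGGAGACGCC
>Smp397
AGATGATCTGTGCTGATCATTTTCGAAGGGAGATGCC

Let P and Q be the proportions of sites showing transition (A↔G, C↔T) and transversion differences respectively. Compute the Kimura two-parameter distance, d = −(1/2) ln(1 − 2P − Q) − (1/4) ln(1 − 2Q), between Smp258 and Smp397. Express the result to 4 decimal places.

Differing sites — 5:A/G (Ti); 9:C/T (Ti); 11:C/T (Ti); 13:T/C (Ti); 20:A/T (Tv); 21:C/T (Ti); 22:C/T (Ti); 26:G/A (Ti); 34:C/T (Ti).
Of the 9 differences, 8 transitions and 1 transversion over 37 sites: P = 8/37 = 0.216216, Q = 1/37 = 0.027027.
d = −0.5·ln(0.540541) − 0.25·ln(0.945946) = −0.5·(-0.615185) − 0.25·(-0.055570) = 0.3215.

0.3215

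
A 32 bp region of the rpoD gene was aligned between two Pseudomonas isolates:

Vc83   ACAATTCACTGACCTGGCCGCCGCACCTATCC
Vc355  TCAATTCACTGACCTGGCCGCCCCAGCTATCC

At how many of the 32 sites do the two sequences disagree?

Differing sites — 1:A/T; 23:G/C; 26:C/G.
That gives 3 mismatches out of 32 aligned sites, so the Hamming distance is 3.

3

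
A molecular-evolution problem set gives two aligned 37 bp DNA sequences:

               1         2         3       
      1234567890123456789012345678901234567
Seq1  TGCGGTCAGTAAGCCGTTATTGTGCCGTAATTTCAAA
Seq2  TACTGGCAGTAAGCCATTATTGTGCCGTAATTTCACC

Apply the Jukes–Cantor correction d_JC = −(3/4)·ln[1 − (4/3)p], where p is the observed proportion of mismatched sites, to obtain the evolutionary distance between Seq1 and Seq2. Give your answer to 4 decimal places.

0.1827

The sequences differ at positions 2 (G/A), 4 (G/T), 6 (T/G), 16 (G/A), 36 (A/C), 37 (A/C).
p = 6/37 = 0.162162.
d = −0.75 · ln(1 − (4/3)·0.162162) = −0.75 · ln(0.783784) = −0.75 · (-0.243622) = 0.1827.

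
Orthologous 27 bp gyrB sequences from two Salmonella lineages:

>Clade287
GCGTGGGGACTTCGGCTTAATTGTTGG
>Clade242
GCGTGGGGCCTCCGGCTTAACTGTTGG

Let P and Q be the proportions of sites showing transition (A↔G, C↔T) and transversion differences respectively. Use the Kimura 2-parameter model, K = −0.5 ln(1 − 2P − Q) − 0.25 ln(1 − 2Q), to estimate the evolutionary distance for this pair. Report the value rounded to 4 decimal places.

Mismatches occur at site 9 (A↔C, transversion), site 12 (T↔C, transition), site 21 (T↔C, transition).
Of the 3 differences, 2 transitions and 1 transversion over 27 sites: P = 2/27 = 0.074074, Q = 1/27 = 0.037037.
d = −0.5·ln(0.814815) − 0.25·ln(0.925926) = −0.5·(-0.204794) − 0.25·(-0.076961) = 0.1216.

0.1216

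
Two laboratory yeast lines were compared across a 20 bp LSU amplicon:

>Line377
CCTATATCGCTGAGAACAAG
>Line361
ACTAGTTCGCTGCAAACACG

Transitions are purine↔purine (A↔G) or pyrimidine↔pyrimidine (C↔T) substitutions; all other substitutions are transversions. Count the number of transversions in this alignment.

Differing sites — 1:C/A (Tv); 5:T/G (Tv); 6:A/T (Tv); 13:A/C (Tv); 14:G/A (Ti); 19:A/C (Tv).
Of the 6 differences, 1 transition and 5 transversions, so the answer is 5.

5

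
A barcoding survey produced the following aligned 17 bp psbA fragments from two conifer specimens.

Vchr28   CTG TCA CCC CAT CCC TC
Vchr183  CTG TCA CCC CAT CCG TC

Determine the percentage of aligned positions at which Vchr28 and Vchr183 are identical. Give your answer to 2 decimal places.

A single mismatch occurs at site 15 (C→G).
16 of the 17 sites match, so the percent identity is 16/17 × 100 = 94.12%.

94.12%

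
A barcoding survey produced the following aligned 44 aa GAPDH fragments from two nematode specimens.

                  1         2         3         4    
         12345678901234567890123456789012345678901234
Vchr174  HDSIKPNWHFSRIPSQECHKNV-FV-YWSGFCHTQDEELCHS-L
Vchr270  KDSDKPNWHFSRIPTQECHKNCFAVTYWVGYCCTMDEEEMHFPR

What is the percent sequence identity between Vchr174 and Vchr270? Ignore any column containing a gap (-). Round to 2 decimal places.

Excluding the 3 gap columns leaves 41 comparable sites.
The sequences differ at positions 1 (H/K), 4 (I/D), 15 (S/T), 22 (V/C), 24 (F/A), 29 (S/V), 31 (F/Y), 33 (H/C), 35 (Q/M), 39 (L/E), 40 (C/M), 42 (S/F), 44 (L/R).
28 of the 41 comparable sites match, so the percent identity is 28/41 × 100 = 68.29%.

68.29%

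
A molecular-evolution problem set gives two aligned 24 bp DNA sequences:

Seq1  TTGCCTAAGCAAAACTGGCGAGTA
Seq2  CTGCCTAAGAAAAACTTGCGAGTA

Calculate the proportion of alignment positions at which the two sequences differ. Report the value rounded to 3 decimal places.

0.125

Mismatches occur at site 1 (T/C), site 10 (C/A), site 17 (G/T).
There are 3 differences over 24 sites, so p = 3/24 = 0.125.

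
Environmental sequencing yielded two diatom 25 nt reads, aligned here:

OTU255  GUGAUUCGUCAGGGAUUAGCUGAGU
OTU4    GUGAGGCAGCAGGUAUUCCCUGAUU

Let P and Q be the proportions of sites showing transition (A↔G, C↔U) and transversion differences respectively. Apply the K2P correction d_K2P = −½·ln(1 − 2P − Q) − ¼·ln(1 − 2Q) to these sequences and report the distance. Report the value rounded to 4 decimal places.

Mismatches occur at site 5 (U/G, transversion), site 6 (U/G, transversion), site 8 (G/A, transition), site 9 (U/G, transversion), site 14 (G/U, transversion), site 18 (A/C, transversion), site 19 (G/C, transversion), site 24 (G/U, transversion).
Of the 8 differences, 1 transition and 7 transversions over 25 sites: P = 1/25 = 0.040000, Q = 7/25 = 0.280000.
d = −0.5·ln(0.640000) − 0.25·ln(0.440000) = −0.5·(-0.446287) − 0.25·(-0.820981) = 0.4284.

0.4284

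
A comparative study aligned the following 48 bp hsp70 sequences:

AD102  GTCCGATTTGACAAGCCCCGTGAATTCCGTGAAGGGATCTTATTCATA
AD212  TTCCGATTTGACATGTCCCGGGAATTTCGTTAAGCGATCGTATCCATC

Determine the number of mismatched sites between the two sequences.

10

Mismatches occur at site 1 (G→T), site 14 (A→T), site 16 (C→T), site 21 (T→G), site 27 (C→T), site 31 (G→T), site 35 (G→C), site 40 (T→G), site 44 (T→C), site 48 (A→C).
That gives 10 mismatches out of 48 aligned sites, so the Hamming distance is 10.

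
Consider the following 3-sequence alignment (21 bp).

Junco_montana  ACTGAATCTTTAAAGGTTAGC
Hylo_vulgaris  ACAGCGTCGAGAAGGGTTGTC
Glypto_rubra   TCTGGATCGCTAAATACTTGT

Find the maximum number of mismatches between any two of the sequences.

13

Pairwise Hamming distances:
  Junco_montana vs Hylo_vulgaris: 9
  Junco_montana vs Glypto_rubra: 9
  Hylo_vulgaris vs Glypto_rubra: 13
The largest is 13, between Hylo_vulgaris and Glypto_rubra.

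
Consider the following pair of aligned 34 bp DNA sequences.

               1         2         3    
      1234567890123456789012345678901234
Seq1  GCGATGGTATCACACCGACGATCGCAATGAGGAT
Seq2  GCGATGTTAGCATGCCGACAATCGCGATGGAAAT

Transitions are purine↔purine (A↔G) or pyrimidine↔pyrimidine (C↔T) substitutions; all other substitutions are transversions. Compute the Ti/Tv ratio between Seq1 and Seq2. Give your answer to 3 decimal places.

3.500

The sequences differ at positions 7 (G/T, transversion), 10 (T/G, transversion), 13 (C/T, transition), 14 (A/G, transition), 20 (G/A, transition), 26 (A/G, transition), 30 (A/G, transition), 31 (G/A, transition), 32 (G/A, transition).
Of the 9 differences, 7 transitions and 2 transversions, so Ti/Tv = 7/2 = 3.500.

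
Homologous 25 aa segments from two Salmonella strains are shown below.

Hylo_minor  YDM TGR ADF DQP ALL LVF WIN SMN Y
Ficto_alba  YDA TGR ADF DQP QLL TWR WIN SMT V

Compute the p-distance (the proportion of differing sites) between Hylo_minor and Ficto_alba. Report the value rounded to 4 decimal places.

The sequences differ at positions 3 (M/A), 13 (A/Q), 16 (L/T), 17 (V/W), 18 (F/R), 24 (N/T), 25 (Y/V).
There are 7 differences over 25 sites, so p = 7/25 = 0.2800.

0.2800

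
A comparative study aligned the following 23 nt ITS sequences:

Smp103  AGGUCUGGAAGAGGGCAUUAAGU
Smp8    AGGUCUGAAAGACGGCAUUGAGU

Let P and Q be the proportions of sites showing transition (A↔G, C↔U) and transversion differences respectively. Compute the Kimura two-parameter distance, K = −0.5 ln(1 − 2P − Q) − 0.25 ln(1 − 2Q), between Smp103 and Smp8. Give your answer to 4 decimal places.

0.1453

Differing sites — 8:G/A (Ti); 13:G/C (Tv); 20:A/G (Ti).
Of the 3 differences, 2 transitions and 1 transversion over 23 sites: P = 2/23 = 0.086957, Q = 1/23 = 0.043478.
d = −0.5·ln(0.782608) − 0.25·ln(0.913044) = −0.5·(-0.245123) − 0.25·(-0.090971) = 0.1453.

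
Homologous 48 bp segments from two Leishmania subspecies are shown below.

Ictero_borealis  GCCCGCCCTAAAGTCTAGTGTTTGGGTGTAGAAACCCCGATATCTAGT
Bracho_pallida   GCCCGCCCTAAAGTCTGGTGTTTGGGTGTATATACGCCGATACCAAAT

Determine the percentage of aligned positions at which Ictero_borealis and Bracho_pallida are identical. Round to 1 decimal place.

85.4%

Differing sites — 17:A/G; 31:G/T; 33:A/T; 36:C/G; 43:T/C; 45:T/A; 47:G/A.
41 of the 48 sites match, so the percent identity is 41/48 × 100 = 85.4%.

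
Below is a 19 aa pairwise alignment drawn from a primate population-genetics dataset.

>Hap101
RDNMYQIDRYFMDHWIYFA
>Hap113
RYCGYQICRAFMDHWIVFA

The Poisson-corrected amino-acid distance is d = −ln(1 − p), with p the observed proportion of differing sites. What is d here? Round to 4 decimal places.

0.3795

The sequences differ at positions 2 (D/Y), 3 (N/C), 4 (M/G), 8 (D/C), 10 (Y/A), 17 (Y/V).
p = 6/19 = 0.315789.
d = −ln(1 − 0.315789) = −ln(0.684211) = 0.3795.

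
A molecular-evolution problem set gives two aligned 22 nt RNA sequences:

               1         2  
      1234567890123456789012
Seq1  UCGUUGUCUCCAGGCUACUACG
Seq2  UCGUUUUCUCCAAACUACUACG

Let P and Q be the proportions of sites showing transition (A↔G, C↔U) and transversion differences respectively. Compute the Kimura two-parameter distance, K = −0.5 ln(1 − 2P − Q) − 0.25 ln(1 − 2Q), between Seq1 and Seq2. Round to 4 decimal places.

Mismatches occur at site 6 (G/U, transversion), site 13 (G/A, transition), site 14 (G/A, transition).
Of the 3 differences, 2 transitions and 1 transversion over 22 sites: P = 2/22 = 0.090909, Q = 1/22 = 0.045455.
d = −0.5·ln(0.772727) − 0.25·ln(0.909090) = −0.5·(-0.257829) − 0.25·(-0.095311) = 0.1527.

0.1527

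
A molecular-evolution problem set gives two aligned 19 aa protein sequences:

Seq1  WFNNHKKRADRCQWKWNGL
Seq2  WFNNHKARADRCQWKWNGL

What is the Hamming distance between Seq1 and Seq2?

A single mismatch occurs at site 7 (K→A).
That gives 1 mismatch out of 19 aligned sites, so the Hamming distance is 1.

1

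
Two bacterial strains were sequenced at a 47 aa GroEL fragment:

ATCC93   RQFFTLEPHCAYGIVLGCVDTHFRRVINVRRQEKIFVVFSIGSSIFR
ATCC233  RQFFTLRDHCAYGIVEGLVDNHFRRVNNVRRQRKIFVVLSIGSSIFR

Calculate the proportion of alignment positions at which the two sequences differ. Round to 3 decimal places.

Differing sites — 7:E/R; 8:P/D; 16:L/E; 18:C/L; 21:T/N; 27:I/N; 33:E/R; 39:F/L.
There are 8 differences over 47 sites, so p = 8/47 = 0.170.

0.170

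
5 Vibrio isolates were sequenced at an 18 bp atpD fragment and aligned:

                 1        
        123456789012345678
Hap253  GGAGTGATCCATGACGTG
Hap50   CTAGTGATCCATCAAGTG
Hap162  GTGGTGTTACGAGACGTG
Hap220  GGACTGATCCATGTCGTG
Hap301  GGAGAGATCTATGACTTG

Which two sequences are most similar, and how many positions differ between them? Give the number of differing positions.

Pairwise Hamming distances:
  Hap253 vs Hap50: 4
  Hap253 vs Hap162: 6
  Hap253 vs Hap220: 2
  Hap253 vs Hap301: 3
  Hap50 vs Hap162: 8
  Hap50 vs Hap220: 6
  Hap50 vs Hap301: 7
  Hap162 vs Hap220: 8
  Hap162 vs Hap301: 9
  Hap220 vs Hap301: 5
The smallest is 2, between Hap253 and Hap220.

2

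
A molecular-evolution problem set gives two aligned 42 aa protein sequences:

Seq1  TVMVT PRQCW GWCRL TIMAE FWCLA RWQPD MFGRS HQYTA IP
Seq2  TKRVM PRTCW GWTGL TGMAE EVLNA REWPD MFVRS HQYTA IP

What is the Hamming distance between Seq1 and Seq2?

Differing sites — 2:V/K; 3:M/R; 5:T/M; 8:Q/T; 13:C/T; 14:R/G; 17:I/G; 21:F/E; 22:W/V; 23:C/L; 24:L/N; 27:W/E; 28:Q/W; 33:G/V.
That gives 14 mismatches out of 42 aligned sites, so the Hamming distance is 14.

14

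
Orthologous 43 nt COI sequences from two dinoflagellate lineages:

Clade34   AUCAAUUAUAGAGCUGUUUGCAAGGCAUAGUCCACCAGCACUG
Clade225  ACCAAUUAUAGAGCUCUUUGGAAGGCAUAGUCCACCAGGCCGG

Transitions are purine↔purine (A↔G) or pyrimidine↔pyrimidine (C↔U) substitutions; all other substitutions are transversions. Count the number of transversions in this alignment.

Differing sites — 2:U/C (Ti); 16:G/C (Tv); 21:C/G (Tv); 39:C/G (Tv); 40:A/C (Tv); 42:U/G (Tv).
Of the 6 differences, 1 transition and 5 transversions, so the answer is 5.

5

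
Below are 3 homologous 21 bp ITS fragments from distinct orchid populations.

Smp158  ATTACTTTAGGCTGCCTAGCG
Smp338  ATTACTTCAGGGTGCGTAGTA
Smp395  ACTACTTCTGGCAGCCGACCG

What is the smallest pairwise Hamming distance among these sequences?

Pairwise Hamming distances:
  Smp158 vs Smp338: 5
  Smp158 vs Smp395: 6
  Smp338 vs Smp395: 9
The smallest is 5, between Smp158 and Smp338.

5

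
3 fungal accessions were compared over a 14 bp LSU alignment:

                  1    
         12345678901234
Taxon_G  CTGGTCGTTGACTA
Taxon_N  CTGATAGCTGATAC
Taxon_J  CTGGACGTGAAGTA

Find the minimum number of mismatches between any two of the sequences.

4

Pairwise Hamming distances:
  Taxon_G vs Taxon_N: 6
  Taxon_G vs Taxon_J: 4
  Taxon_N vs Taxon_J: 9
The smallest is 4, between Taxon_G and Taxon_J.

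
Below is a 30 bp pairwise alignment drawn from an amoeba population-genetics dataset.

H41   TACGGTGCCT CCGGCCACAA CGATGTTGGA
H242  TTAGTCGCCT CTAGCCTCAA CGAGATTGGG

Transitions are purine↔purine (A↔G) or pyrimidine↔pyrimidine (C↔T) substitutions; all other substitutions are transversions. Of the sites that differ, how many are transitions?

The sequences differ at positions 2 (A/T, transversion), 3 (C/A, transversion), 5 (G/T, transversion), 6 (T/C, transition), 12 (C/T, transition), 13 (G/A, transition), 17 (A/T, transversion), 24 (T/G, transversion), 25 (G/A, transition), 30 (A/G, transition).
Of the 10 differences, 5 transitions and 5 transversions, so the answer is 5.

5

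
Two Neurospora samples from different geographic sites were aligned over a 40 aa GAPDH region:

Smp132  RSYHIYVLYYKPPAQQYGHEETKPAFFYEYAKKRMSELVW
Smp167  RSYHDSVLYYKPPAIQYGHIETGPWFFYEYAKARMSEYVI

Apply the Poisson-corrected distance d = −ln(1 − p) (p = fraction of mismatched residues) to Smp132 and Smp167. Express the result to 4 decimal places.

Differing sites — 5:I/D; 6:Y/S; 15:Q/I; 20:E/I; 23:K/G; 25:A/W; 33:K/A; 38:L/Y; 40:W/I.
p = 9/40 = 0.225000.
d = −ln(1 − 0.225000) = −ln(0.775000) = 0.2549.

0.2549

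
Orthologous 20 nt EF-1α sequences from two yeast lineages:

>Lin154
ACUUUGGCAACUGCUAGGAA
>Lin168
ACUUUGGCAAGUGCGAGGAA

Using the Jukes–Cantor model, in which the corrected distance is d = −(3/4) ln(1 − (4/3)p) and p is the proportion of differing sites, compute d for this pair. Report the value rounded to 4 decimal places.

0.1073

Mismatches occur at site 11 (C/G), site 15 (U/G).
p = 2/20 = 0.100000.
d = −0.75 · ln(1 − (4/3)·0.100000) = −0.75 · ln(0.866667) = −0.75 · (-0.143100) = 0.1073.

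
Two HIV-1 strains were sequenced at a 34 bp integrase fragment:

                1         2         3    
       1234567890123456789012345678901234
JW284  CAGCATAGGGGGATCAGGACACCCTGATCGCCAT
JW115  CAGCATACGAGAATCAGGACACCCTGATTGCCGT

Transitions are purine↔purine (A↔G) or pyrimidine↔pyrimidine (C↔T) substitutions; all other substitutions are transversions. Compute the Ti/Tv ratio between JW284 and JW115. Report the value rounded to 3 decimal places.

Mismatches occur at site 8 (G→C, transversion), site 10 (G→A, transition), site 12 (G→A, transition), site 29 (C→T, transition), site 33 (A→G, transition).
Of the 5 differences, 4 transitions and 1 transversion, so Ti/Tv = 4/1 = 4.000.

4.000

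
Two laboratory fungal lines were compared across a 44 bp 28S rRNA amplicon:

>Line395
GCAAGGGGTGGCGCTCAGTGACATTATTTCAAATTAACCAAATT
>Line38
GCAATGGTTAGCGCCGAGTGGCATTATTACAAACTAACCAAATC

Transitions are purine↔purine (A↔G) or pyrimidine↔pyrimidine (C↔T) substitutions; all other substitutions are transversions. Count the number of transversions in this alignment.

4

Mismatches occur at site 5 (G/T, transversion), site 8 (G/T, transversion), site 10 (G/A, transition), site 15 (T/C, transition), site 16 (C/G, transversion), site 21 (A/G, transition), site 29 (T/A, transversion), site 34 (T/C, transition), site 44 (T/C, transition).
Of the 9 differences, 5 transitions and 4 transversions, so the answer is 4.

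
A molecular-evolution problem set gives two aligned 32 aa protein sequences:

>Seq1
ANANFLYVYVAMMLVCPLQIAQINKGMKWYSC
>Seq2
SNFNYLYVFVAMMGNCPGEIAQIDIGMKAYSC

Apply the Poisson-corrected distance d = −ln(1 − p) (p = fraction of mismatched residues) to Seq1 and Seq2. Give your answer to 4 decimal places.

0.4212

The sequences differ at positions 1 (A/S), 3 (A/F), 5 (F/Y), 9 (Y/F), 14 (L/G), 15 (V/N), 18 (L/G), 19 (Q/E), 24 (N/D), 25 (K/I), 29 (W/A).
p = 11/32 = 0.343750.
d = −ln(1 − 0.343750) = −ln(0.656250) = 0.4212.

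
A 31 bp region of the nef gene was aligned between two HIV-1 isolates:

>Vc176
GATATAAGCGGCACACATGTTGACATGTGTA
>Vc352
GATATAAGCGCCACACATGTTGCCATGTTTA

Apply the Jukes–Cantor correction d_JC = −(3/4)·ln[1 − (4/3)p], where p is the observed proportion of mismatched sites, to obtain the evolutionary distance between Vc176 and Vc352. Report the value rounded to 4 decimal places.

0.1036

Mismatches occur at site 11 (G/C), site 23 (A/C), site 29 (G/T).
p = 3/31 = 0.096774.
d = −0.75 · ln(1 − (4/3)·0.096774) = −0.75 · ln(0.870968) = −0.75 · (-0.138150) = 0.1036.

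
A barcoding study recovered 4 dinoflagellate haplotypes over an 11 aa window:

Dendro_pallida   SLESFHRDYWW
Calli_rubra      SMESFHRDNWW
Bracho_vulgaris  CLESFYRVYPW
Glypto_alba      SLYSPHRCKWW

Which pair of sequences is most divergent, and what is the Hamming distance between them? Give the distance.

7

Pairwise Hamming distances:
  Dendro_pallida vs Calli_rubra: 2
  Dendro_pallida vs Bracho_vulgaris: 4
  Dendro_pallida vs Glypto_alba: 4
  Calli_rubra vs Bracho_vulgaris: 6
  Calli_rubra vs Glypto_alba: 5
  Bracho_vulgaris vs Glypto_alba: 7
The largest is 7, between Bracho_vulgaris and Glypto_alba.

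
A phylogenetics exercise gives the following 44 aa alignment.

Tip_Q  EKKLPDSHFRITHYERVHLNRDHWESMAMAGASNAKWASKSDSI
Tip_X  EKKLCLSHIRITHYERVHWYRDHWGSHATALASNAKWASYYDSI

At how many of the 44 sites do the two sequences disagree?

Differing sites — 5:P/C; 6:D/L; 9:F/I; 19:L/W; 20:N/Y; 25:E/G; 27:M/H; 29:M/T; 31:G/L; 40:K/Y; 41:S/Y.
That gives 11 mismatches out of 44 aligned sites, so the Hamming distance is 11.

11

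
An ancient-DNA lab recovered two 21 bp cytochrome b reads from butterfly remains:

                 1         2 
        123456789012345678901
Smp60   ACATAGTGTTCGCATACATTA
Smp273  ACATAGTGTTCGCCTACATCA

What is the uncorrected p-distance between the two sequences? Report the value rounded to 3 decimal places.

0.095

Differing sites — 14:A/C; 20:T/C.
There are 2 differences over 21 sites, so p = 2/21 = 0.095.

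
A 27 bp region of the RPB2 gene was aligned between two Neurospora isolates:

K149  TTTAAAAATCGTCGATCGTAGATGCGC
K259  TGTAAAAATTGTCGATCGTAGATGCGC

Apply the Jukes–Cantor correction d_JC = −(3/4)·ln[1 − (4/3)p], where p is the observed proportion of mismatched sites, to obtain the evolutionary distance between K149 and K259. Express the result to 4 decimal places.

0.0780

The sequences differ at positions 2 (T/G), 10 (C/T).
p = 2/27 = 0.074074.
d = −0.75 · ln(1 − (4/3)·0.074074) = −0.75 · ln(0.901235) = −0.75 · (-0.103989) = 0.0780.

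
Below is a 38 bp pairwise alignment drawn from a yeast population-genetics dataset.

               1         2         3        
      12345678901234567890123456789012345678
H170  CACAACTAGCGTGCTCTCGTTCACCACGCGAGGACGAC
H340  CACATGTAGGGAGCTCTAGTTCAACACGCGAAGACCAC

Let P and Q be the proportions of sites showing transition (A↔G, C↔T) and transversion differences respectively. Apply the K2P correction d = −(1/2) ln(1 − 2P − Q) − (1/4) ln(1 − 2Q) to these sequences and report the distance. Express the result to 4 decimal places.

Differing sites — 5:A/T (Tv); 6:C/G (Tv); 10:C/G (Tv); 12:T/A (Tv); 18:C/A (Tv); 24:C/A (Tv); 32:G/A (Ti); 36:G/C (Tv).
Of the 8 differences, 1 transition and 7 transversions over 38 sites: P = 1/38 = 0.026316, Q = 7/38 = 0.184211.
d = −0.5·ln(0.763157) − 0.25·ln(0.631578) = −0.5·(-0.270292) − 0.25·(-0.459534) = 0.2500.

0.2500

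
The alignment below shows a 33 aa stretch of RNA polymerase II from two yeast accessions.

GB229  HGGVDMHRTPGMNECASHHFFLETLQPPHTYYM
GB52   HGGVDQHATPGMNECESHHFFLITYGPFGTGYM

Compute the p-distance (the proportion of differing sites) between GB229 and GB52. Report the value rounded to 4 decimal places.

The sequences differ at positions 6 (M/Q), 8 (R/A), 16 (A/E), 23 (E/I), 25 (L/Y), 26 (Q/G), 28 (P/F), 29 (H/G), 31 (Y/G).
There are 9 differences over 33 sites, so p = 9/33 = 0.2727.

0.2727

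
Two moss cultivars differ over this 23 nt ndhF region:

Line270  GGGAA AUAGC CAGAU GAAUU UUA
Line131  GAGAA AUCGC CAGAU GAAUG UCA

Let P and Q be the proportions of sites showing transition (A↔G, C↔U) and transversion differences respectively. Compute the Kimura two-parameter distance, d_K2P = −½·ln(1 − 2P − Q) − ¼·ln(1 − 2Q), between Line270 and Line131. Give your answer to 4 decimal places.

Mismatches occur at site 2 (G↔A, transition), site 8 (A↔C, transversion), site 20 (U↔G, transversion), site 22 (U↔C, transition).
Of the 4 differences, 2 transitions and 2 transversions over 23 sites: P = 2/23 = 0.086957, Q = 2/23 = 0.086957.
d = −0.5·ln(0.739129) − 0.25·ln(0.826086) = −0.5·(-0.302283) − 0.25·(-0.191056) = 0.1989.

0.1989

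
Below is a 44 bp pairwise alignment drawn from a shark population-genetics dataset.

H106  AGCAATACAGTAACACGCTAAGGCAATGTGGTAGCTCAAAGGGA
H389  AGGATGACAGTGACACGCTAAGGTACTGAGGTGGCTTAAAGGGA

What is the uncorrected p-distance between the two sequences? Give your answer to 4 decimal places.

The sequences differ at positions 3 (C/G), 5 (A/T), 6 (T/G), 12 (A/G), 24 (C/T), 26 (A/C), 29 (T/A), 33 (A/G), 37 (C/T).
There are 9 differences over 44 sites, so p = 9/44 = 0.2045.

0.2045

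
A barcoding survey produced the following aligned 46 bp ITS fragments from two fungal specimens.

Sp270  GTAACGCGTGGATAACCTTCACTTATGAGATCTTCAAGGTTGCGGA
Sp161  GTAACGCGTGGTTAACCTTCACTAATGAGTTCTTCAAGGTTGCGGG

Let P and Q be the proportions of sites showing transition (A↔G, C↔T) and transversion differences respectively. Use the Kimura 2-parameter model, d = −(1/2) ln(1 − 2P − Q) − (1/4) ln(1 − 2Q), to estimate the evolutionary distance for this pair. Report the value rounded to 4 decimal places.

0.0925

Differing sites — 12:A/T (Tv); 24:T/A (Tv); 30:A/T (Tv); 46:A/G (Ti).
Of the 4 differences, 1 transition and 3 transversions over 46 sites: P = 1/46 = 0.021739, Q = 3/46 = 0.065217.
d = −0.5·ln(0.891305) − 0.25·ln(0.869566) = −0.5·(-0.115069) − 0.25·(-0.139761) = 0.0925.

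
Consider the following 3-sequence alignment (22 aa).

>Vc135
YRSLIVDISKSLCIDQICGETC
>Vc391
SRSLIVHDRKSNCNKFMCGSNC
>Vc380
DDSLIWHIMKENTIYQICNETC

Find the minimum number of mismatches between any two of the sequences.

10

Pairwise Hamming distances:
  Vc135 vs Vc391: 11
  Vc135 vs Vc380: 10
  Vc391 vs Vc380: 14
The smallest is 10, between Vc135 and Vc380.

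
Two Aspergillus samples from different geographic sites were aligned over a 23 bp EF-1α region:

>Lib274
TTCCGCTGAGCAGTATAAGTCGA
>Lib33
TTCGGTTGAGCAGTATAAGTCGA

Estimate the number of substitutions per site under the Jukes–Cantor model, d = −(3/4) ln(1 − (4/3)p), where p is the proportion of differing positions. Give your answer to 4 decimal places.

Differing sites — 4:C/G; 6:C/T.
p = 2/23 = 0.086957.
d = −0.75 · ln(1 − (4/3)·0.086957) = −0.75 · ln(0.884057) = −0.75 · (-0.123234) = 0.0924.

0.0924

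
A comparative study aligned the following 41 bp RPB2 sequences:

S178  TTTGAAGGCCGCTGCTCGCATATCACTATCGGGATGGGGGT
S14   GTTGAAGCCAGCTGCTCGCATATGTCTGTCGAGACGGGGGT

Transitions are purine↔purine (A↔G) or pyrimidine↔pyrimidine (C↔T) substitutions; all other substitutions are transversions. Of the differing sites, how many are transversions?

Differing sites — 1:T/G (Tv); 8:G/C (Tv); 10:C/A (Tv); 24:C/G (Tv); 25:A/T (Tv); 28:A/G (Ti); 32:G/A (Ti); 35:T/C (Ti).
Of the 8 differences, 3 transitions and 5 transversions, so the answer is 5.

5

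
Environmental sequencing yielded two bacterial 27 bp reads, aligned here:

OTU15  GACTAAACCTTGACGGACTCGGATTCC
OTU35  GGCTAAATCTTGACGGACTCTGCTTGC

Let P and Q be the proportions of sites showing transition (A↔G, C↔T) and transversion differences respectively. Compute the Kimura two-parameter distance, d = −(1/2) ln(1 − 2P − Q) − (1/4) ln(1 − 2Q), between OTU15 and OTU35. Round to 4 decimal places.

Differing sites — 2:A/G (Ti); 8:C/T (Ti); 21:G/T (Tv); 23:A/C (Tv); 26:C/G (Tv).
Of the 5 differences, 2 transitions and 3 transversions over 27 sites: P = 2/27 = 0.074074, Q = 3/27 = 0.111111.
d = −0.5·ln(0.740741) − 0.25·ln(0.777778) = −0.5·(-0.300104) − 0.25·(-0.251314) = 0.2129.

0.2129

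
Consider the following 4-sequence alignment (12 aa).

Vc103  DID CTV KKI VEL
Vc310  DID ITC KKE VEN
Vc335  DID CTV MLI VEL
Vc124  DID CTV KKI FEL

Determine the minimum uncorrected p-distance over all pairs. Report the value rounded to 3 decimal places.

0.083

Pairwise Hamming distances:
  Vc103 vs Vc310: 4
  Vc103 vs Vc335: 2
  Vc103 vs Vc124: 1
  Vc310 vs Vc335: 6
  Vc310 vs Vc124: 5
  Vc335 vs Vc124: 3
The smallest is 1 mismatch, between Vc103 and Vc124; p = 1/12 = 0.083.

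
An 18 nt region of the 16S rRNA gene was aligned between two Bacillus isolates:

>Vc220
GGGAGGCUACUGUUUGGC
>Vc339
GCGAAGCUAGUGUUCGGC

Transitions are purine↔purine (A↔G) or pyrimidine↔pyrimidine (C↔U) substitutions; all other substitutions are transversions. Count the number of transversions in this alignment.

2

Differing sites — 2:G/C (Tv); 5:G/A (Ti); 10:C/G (Tv); 15:U/C (Ti).
Of the 4 differences, 2 transitions and 2 transversions, so the answer is 2.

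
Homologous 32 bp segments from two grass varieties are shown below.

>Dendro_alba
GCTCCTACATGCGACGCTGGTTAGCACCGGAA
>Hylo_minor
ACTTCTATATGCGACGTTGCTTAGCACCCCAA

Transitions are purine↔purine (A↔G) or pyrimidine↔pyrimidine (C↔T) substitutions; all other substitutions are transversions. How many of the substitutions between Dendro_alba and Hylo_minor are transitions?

4

The sequences differ at positions 1 (G/A, transition), 4 (C/T, transition), 8 (C/T, transition), 17 (C/T, transition), 20 (G/C, transversion), 29 (G/C, transversion), 30 (G/C, transversion).
Of the 7 differences, 4 transitions and 3 transversions, so the answer is 4.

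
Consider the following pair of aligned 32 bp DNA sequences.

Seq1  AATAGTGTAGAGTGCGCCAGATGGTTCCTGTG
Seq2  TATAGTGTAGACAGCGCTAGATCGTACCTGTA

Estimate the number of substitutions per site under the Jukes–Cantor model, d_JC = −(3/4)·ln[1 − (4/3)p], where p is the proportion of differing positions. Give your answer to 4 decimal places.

Differing sites — 1:A/T; 12:G/C; 13:T/A; 18:C/T; 23:G/C; 26:T/A; 32:G/A.
p = 7/32 = 0.218750.
d = −0.75 · ln(1 − (4/3)·0.218750) = −0.75 · ln(0.708333) = −0.75 · (-0.344841) = 0.2586.

0.2586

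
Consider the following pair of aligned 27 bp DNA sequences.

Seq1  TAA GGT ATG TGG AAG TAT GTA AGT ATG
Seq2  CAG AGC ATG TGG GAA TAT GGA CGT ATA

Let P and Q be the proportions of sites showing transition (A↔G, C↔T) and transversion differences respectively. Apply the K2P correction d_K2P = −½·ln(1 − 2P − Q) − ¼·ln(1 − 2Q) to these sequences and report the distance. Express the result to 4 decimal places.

The sequences differ at positions 1 (T/C, transition), 3 (A/G, transition), 4 (G/A, transition), 6 (T/C, transition), 13 (A/G, transition), 15 (G/A, transition), 20 (T/G, transversion), 22 (A/C, transversion), 27 (G/A, transition).
Of the 9 differences, 7 transitions and 2 transversions over 27 sites: P = 7/27 = 0.259259, Q = 2/27 = 0.074074.
d = −0.5·ln(0.407408) − 0.25·ln(0.851852) = −0.5·(-0.897940) − 0.25·(-0.160342) = 0.4891.

0.4891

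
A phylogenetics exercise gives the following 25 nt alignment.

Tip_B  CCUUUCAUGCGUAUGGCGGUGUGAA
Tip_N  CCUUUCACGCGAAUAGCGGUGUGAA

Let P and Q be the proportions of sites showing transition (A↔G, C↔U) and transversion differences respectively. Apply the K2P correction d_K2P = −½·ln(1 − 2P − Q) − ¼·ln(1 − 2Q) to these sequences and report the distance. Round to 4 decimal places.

Mismatches occur at site 8 (U/C, transition), site 12 (U/A, transversion), site 15 (G/A, transition).
Of the 3 differences, 2 transitions and 1 transversion over 25 sites: P = 2/25 = 0.080000, Q = 1/25 = 0.040000.
d = −0.5·ln(0.800000) − 0.25·ln(0.920000) = −0.5·(-0.223144) − 0.25·(-0.083382) = 0.1324.

0.1324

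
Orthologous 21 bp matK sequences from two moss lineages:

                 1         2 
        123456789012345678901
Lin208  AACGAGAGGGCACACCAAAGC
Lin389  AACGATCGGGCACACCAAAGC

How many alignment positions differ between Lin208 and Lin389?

2

Mismatches occur at site 6 (G↔T), site 7 (A↔C).
That gives 2 mismatches out of 21 aligned sites, so the Hamming distance is 2.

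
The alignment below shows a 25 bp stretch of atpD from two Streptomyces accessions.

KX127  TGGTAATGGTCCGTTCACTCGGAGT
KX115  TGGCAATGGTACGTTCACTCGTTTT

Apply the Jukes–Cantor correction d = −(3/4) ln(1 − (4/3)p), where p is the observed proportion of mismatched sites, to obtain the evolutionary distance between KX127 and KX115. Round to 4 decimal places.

0.2326

Differing sites — 4:T/C; 11:C/A; 22:G/T; 23:A/T; 24:G/T.
p = 5/25 = 0.200000.
d = −0.75 · ln(1 − (4/3)·0.200000) = −0.75 · ln(0.733333) = −0.75 · (-0.310155) = 0.2326.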